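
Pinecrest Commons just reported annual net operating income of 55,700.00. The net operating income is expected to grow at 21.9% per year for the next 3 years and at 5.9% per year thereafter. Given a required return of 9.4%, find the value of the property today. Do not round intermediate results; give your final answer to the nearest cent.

2539814.09

D_1 = 67898.30000
D_2 = 82768.02770
D_3 = 100894.22577
Terminal value at year 3: TV = D_3×(1+g_2)/(r−g_2) = 106846.98509/0.035 = 3052771.00247
P_0 = D_1/(1+r)^1 + D_2/(1+r)^2 + D_3/(1+r)^3 + TV/(1+r)^3
    = 62064.25960 + 69155.69694 + 77057.39906 + 2331536.73143 = 2539814.08702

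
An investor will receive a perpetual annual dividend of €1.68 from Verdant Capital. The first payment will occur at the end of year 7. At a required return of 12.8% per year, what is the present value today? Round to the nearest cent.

Value at end of year 6: C / r = €1.68 / 0.128 = €13.1250
Discount to today: PV = €13.1250 / (1 + 0.128)^6 = €13.1250 / 2.059940 = €6.37

€6.37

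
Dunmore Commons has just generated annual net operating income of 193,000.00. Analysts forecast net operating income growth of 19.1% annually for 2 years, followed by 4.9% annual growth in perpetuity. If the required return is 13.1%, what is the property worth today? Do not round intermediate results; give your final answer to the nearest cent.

3155157.31

D_1 = 229863.00000
D_2 = 273766.83300
Terminal value at year 2: TV = D_2×(1+g_2)/(r−g_2) = 287181.40782/0.082 = 3502212.29045
P_0 = D_1/(1+r)^1 + D_2/(1+r)^2 + TV/(1+r)^2
    = 203238.72679 + 214020.62211 + 2737897.95847 = 3155157.30737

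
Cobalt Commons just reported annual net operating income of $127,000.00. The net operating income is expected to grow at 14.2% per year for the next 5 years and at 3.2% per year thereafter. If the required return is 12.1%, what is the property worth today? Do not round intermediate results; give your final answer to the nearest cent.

$2287421.63

D_1 = 145034.00000
D_2 = 165628.82800
D_3 = 189148.12158
D_4 = 216007.15484
D_5 = 246680.17083
Terminal value at year 5: TV = D_5×(1+g_2)/(r−g_2) = 254573.93629/0.089 = 2860381.30667
P_0 = D_1/(1+r)^1 + D_2/(1+r)^2 + D_3/(1+r)^3 + D_4/(1+r)^4 + D_5/(1+r)^5 + TV/(1+r)^5
    = 129379.12578 + 131802.82038 + 134271.91871 + 136787.27133 + 139349.74475 + 1615830.74806 = 2287421.62900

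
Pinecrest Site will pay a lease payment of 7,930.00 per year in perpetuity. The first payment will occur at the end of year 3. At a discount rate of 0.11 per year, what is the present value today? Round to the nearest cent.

58510.60

Value at end of year 2: C / r = 7,930.00 / 0.11 = 72,090.9091
Discount to today: PV = 72,090.9091 / (1 + 0.11)^2 = 72,090.9091 / 1.232100 = 58,510.60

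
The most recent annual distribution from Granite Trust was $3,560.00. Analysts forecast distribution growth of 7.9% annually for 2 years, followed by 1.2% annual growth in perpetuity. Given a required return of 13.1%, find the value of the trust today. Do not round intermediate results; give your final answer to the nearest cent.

D_1 = 3841.24000
D_2 = 4144.69796
Terminal value at year 2: TV = D_2×(1+g_2)/(r−g_2) = 4194.43434/0.119 = 35247.34736
P_0 = D_1/(1+r)^1 + D_2/(1+r)^2 + TV/(1+r)^2
    = 3396.32184 + 3240.16911 + 27555.05160 = 34191.54255

$34191.54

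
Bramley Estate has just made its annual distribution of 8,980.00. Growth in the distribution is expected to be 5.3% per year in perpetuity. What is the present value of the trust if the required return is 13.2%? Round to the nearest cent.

D₁ = D₀ × (1 + g) = 8,980.00 × 1.053 = 9,455.9400
Growing perpetuity: P = D₁ / (r − g) = 9,455.9400 / (0.132 − 0.053) = 119,695.44

119695.44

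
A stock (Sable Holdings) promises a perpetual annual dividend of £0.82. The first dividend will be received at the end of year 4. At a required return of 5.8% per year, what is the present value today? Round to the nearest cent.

£11.94

Value at end of year 3: C / r = £0.82 / 0.058 = £14.1379
Discount to today: PV = £14.1379 / (1 + 0.058)^3 = £14.1379 / 1.184287 = £11.94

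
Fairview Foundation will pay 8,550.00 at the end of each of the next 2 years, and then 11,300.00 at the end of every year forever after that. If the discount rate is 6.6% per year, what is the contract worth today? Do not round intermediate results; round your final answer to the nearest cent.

PV of 2-year annuity: 8,550.00 × [1 − (1+0.066)^−2] / 0.066 = 15544.68846
Perpetuity value at year 2: 11,300.00 / 0.066 = 171212.12121
PV of perpetuity: 171212.12121 / (1+0.066)^2 = 150667.67915
Total PV = 15544.68846 + 150667.67915 = 166212.36761

166212.37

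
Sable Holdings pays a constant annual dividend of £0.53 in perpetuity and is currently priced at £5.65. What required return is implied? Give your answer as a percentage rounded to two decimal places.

P = C/r ⇒ r = C/P = £0.53/£5.65 = 0.093805

9.38%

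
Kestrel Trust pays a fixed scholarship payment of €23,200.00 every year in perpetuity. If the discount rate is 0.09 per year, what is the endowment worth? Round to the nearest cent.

Level perpetuity: PV = C / r = €23,200.00 / 0.09 = €257,777.78

€257777.78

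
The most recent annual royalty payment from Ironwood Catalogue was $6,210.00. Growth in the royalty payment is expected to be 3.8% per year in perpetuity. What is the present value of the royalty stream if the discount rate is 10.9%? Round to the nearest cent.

$90788.45

D₁ = D₀ × (1 + g) = $6,210.00 × 1.038 = $6,445.9800
Growing perpetuity: P = D₁ / (r − g) = $6,445.9800 / (0.109 − 0.038) = $90,788.45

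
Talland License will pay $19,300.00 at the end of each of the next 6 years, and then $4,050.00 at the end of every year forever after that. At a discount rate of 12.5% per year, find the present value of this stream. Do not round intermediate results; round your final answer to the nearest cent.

PV of 6-year annuity: $19,300.00 × [1 − (1+0.125)^−6] / 0.125 = 78239.08355
Perpetuity value at year 6: $4,050.00 / 0.125 = 32400.00000
PV of perpetuity: 32400.00000 / (1+0.125)^6 = 15981.95397
Total PV = 78239.08355 + 15981.95397 = 94221.03752

$94221.04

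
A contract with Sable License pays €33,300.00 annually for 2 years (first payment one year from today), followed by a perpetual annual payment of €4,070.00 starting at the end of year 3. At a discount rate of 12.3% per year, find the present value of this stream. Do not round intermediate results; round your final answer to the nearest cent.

PV of 2-year annuity: €33,300.00 × [1 − (1+0.123)^−2] / 0.123 = 56057.62773
Perpetuity value at year 2: €4,070.00 / 0.123 = 33089.43089
PV of perpetuity: 33089.43089 / (1+0.123)^2 = 26237.94306
Total PV = 56057.62773 + 26237.94306 = 82295.57079

€82295.57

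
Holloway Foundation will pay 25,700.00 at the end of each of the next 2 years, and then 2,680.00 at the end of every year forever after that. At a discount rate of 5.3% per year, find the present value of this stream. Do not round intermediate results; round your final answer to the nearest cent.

PV of 2-year annuity: 25,700.00 × [1 − (1+0.053)^−2] / 0.053 = 47584.48028
Perpetuity value at year 2: 2,680.00 / 0.053 = 50566.03774
PV of perpetuity: 50566.03774 / (1+0.053)^2 = 45603.92073
Total PV = 47584.48028 + 45603.92073 = 93188.40101

93188.40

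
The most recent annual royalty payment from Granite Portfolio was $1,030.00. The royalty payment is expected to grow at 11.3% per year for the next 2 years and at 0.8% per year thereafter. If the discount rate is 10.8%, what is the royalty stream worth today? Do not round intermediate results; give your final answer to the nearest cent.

D_1 = 1146.39000
D_2 = 1275.93207
Terminal value at year 2: TV = D_2×(1+g_2)/(r−g_2) = 1286.13953/0.1 = 12861.39527
P_0 = D_1/(1+r)^1 + D_2/(1+r)^2 + TV/(1+r)^2
    = 1034.64801 + 1039.31700 + 10476.31540 = 12550.28042

$12550.28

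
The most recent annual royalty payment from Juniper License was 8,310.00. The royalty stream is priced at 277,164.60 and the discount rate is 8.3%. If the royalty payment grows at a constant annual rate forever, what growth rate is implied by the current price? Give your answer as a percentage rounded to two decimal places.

5.15%

P = D₀(1+g)/(r−g) ⇒ P(r−g) = D₀(1+g) ⇒ g(P+D₀) = P·r − D₀
g = (P·r − D₀)/(P + D₀) = (277,164.60×0.083 − 8,310.00) / (277,164.60 + 8,310.00) = 0.051474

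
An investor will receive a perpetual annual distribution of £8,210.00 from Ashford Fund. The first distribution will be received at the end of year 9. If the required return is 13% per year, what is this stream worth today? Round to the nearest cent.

Value at end of year 8: C / r = £8,210.00 / 0.13 = £63,153.8462
Discount to today: PV = £63,153.8462 / (1 + 0.13)^8 = £63,153.8462 / 2.658444 = £23,755.94

£23755.94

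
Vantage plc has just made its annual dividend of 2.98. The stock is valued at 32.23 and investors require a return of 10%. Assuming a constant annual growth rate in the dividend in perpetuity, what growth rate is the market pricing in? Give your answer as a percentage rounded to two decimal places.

P = D₀(1+g)/(r−g) ⇒ P(r−g) = D₀(1+g) ⇒ g(P+D₀) = P·r − D₀
g = (P·r − D₀)/(P + D₀) = (32.23×0.1 − 2.98) / (32.23 + 2.98) = 0.006901

0.69%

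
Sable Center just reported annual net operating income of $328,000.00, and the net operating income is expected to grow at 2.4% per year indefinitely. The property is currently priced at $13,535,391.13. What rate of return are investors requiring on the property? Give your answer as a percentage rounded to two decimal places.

4.88%

D₁ = $328,000.00 × 1.024 = $335,872.0000
P = D₁/(r − g) ⇒ r = D₁/P + g = $335,872.0000/$13,535,391.13 + 0.024 = 0.024814 + 0.024 = 0.048814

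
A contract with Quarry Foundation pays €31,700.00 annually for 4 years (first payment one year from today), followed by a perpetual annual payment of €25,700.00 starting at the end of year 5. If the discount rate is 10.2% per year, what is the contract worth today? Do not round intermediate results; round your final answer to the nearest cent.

€270897.93

PV of 4-year annuity: €31,700.00 × [1 − (1+0.102)^−4] / 0.102 = 100051.23484
Perpetuity value at year 4: €25,700.00 / 0.102 = 251960.78431
PV of perpetuity: 251960.78431 / (1+0.102)^4 = 170846.69171
Total PV = 100051.23484 + 170846.69171 = 270897.92656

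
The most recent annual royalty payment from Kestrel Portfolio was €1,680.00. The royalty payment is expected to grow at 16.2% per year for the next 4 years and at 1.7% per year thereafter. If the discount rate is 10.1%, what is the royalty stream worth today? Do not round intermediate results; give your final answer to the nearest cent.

D_1 = 1952.16000
D_2 = 2268.40992
D_3 = 2635.89233
D_4 = 3062.90688
Terminal value at year 4: TV = D_4×(1+g_2)/(r−g_2) = 3114.97630/0.084 = 37083.05120
P_0 = D_1/(1+r)^1 + D_2/(1+r)^2 + D_3/(1+r)^3 + D_4/(1+r)^4 + TV/(1+r)^4
    = 1773.07902 + 1871.31500 + 1974.99367 + 2084.41658 + 25236.32925 = 32940.13353

€32940.13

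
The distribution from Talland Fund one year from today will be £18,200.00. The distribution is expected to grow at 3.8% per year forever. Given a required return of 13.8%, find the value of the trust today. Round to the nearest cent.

Growing perpetuity: P = D₁ / (r − g) = £18,200.0000 / (0.138 − 0.038) = £182,000.00

£182000.00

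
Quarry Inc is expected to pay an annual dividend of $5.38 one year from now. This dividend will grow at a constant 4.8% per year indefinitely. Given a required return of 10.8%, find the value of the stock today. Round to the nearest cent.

$89.67

Growing perpetuity: P = D₁ / (r − g) = $5.3800 / (0.108 − 0.048) = $89.67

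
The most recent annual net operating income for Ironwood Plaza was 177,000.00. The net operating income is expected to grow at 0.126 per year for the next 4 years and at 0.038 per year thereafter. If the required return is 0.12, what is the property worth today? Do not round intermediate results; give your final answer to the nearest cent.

3006493.26

D_1 = 199302.00000
D_2 = 224414.05200
D_3 = 252690.22255
D_4 = 284529.19059
Terminal value at year 4: TV = D_4×(1+g_2)/(r−g_2) = 295341.29984/0.082 = 3601723.16873
P_0 = D_1/(1+r)^1 + D_2/(1+r)^2 + D_3/(1+r)^3 + D_4/(1+r)^4 + TV/(1+r)^4
    = 177948.21429 + 178901.50829 + 179859.90923 + 180823.44446 + 2288960.18714 = 3006493.26340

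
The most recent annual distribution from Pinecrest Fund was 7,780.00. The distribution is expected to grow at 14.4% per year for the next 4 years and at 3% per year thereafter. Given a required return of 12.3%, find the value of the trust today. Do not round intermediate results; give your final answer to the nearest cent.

125396.11

D_1 = 8900.32000
D_2 = 10181.96608
D_3 = 11648.16920
D_4 = 13325.50556
Terminal value at year 4: TV = D_4×(1+g_2)/(r−g_2) = 13725.27073/0.093 = 147583.55620
P_0 = D_1/(1+r)^1 + D_2/(1+r)^2 + D_3/(1+r)^3 + D_4/(1+r)^4 + TV/(1+r)^4
    = 7925.48531 + 8073.69118 + 8224.66848 + 8378.46905 + 92793.79702 = 125396.11103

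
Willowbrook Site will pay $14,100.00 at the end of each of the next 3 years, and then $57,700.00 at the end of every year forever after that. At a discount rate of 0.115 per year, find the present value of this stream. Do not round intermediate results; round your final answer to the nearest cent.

PV of 3-year annuity: $14,100.00 × [1 − (1+0.115)^−3] / 0.115 = 34158.93335
Perpetuity value at year 3: $57,700.00 / 0.115 = 501739.13043
PV of perpetuity: 501739.13043 / (1+0.115)^3 = 361953.99184
Total PV = 34158.93335 + 361953.99184 = 396112.92519

$396112.93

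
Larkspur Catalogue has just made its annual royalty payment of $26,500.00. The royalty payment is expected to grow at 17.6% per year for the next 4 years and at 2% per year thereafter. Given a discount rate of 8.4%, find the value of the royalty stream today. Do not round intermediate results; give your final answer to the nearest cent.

$715512.09

D_1 = 31164.00000
D_2 = 36648.86400
D_3 = 43099.06406
D_4 = 50684.49934
Terminal value at year 4: TV = D_4×(1+g_2)/(r−g_2) = 51698.18933/0.064 = 807784.20822
P_0 = D_1/(1+r)^1 + D_2/(1+r)^2 + D_3/(1+r)^3 + D_4/(1+r)^4 + TV/(1+r)^4
    = 28749.07749 + 31189.03610 + 33836.07606 + 36707.77255 + 585030.12507 = 715512.08727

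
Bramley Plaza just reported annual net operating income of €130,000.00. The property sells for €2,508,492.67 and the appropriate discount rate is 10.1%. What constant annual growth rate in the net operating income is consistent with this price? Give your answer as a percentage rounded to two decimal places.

4.68%

P = D₀(1+g)/(r−g) ⇒ P(r−g) = D₀(1+g) ⇒ g(P+D₀) = P·r − D₀
g = (P·r − D₀)/(P + D₀) = (€2,508,492.67×0.101 − €130,000.00) / (€2,508,492.67 + €130,000.00) = 0.046753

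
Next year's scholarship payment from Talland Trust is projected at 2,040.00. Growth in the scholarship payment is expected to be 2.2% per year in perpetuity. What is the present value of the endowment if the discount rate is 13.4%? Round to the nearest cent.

Growing perpetuity: P = D₁ / (r − g) = 2,040.0000 / (0.134 − 0.022) = 18,214.29

18214.29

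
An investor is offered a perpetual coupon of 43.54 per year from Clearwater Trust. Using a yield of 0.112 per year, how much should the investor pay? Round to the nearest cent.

Level perpetuity: PV = C / r = 43.54 / 0.112 = 388.75

388.75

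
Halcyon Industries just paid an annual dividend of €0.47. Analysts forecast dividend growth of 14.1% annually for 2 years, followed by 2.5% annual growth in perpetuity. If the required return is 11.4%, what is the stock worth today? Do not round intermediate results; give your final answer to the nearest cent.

€6.65

D_1 = 0.53627
D_2 = 0.61188
Terminal value at year 2: TV = D_2×(1+g_2)/(r−g_2) = 0.62718/0.089 = 7.04698
P_0 = D_1/(1+r)^1 + D_2/(1+r)^2 + TV/(1+r)^2
    = 0.48139 + 0.49306 + 5.67849 = 6.65294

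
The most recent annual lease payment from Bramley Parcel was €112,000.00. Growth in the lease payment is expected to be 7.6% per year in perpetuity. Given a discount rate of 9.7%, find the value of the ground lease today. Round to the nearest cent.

D₁ = D₀ × (1 + g) = €112,000.00 × 1.076 = €120,512.0000
Growing perpetuity: P = D₁ / (r − g) = €120,512.0000 / (0.097 − 0.076) = €5,738,666.67

€5738666.67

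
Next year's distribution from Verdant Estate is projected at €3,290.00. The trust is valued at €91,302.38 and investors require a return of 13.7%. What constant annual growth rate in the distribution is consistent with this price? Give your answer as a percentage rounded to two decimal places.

10.10%

P = D₁/(r−g) ⇒ g = r − D₁/P = 0.137 − €3,290.00/€91,302.38 = 0.100966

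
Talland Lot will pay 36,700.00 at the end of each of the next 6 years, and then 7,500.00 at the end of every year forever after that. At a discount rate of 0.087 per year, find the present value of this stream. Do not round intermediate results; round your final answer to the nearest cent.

218375.66

PV of 6-year annuity: 36,700.00 × [1 − (1+0.087)^−6] / 0.087 = 166116.22388
Perpetuity value at year 6: 7,500.00 / 0.087 = 86206.89655
PV of perpetuity: 86206.89655 / (1+0.087)^6 = 52259.43935
Total PV = 166116.22388 + 52259.43935 = 218375.66324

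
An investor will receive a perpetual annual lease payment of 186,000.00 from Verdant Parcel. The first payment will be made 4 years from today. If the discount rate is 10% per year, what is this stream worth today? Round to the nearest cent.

1397445.53

Value at end of year 3: C / r = 186,000.00 / 0.1 = 1,860,000.0000
Discount to today: PV = 1,860,000.0000 / (1 + 0.1)^3 = 1,860,000.0000 / 1.331000 = 1,397,445.53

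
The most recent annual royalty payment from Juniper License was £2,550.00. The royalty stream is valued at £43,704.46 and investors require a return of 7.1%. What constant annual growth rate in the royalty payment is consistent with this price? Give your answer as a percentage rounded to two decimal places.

P = D₀(1+g)/(r−g) ⇒ P(r−g) = D₀(1+g) ⇒ g(P+D₀) = P·r − D₀
g = (P·r − D₀)/(P + D₀) = (£43,704.46×0.071 − £2,550.00) / (£43,704.46 + £2,550.00) = 0.011956

1.20%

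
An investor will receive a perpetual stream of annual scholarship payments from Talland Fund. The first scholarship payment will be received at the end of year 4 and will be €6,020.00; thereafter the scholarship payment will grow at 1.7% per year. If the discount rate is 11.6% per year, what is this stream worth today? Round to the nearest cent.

Value at end of year 3: C₁ / (r − g) = €6,020.00 / (0.116 − 0.017) = €60,808.0808
Discount to today: PV = €60,808.0808 / (1 + 0.116)^3 = €60,808.0808 / 1.389929 = €43,749.06

€43749.06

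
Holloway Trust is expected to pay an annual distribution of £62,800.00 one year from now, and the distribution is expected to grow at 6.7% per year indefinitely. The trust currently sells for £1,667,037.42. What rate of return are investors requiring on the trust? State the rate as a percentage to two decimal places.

P = D₁/(r − g) ⇒ r = D₁/P + g = £62,800.0000/£1,667,037.42 + 0.067 = 0.037672 + 0.067 = 0.104672

10.47%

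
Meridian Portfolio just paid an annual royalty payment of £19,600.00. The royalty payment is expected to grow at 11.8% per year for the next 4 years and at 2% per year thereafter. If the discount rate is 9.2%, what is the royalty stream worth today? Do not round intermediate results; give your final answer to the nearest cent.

D_1 = 21912.80000
D_2 = 24498.51040
D_3 = 27389.33463
D_4 = 30621.27611
Terminal value at year 4: TV = D_4×(1+g_2)/(r−g_2) = 31233.70164/0.072 = 433801.41160
P_0 = D_1/(1+r)^1 + D_2/(1+r)^2 + D_3/(1+r)^3 + D_4/(1+r)^4 + TV/(1+r)^4
    = 20066.66667 + 20544.44444 + 21033.59788 + 21534.39783 + 305070.63597 = 388249.74280

£388249.74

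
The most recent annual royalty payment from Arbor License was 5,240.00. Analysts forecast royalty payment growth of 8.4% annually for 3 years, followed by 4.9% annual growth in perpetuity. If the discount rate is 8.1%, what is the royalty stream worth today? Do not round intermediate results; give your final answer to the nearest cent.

D_1 = 5680.16000
D_2 = 6157.29344
D_3 = 6674.50609
Terminal value at year 3: TV = D_3×(1+g_2)/(r−g_2) = 7001.55689/0.032 = 218798.65273
P_0 = D_1/(1+r)^1 + D_2/(1+r)^2 + D_3/(1+r)^3 + TV/(1+r)^3
    = 5254.54209 + 5269.12454 + 5283.74746 + 173207.84629 = 189015.26038

189015.26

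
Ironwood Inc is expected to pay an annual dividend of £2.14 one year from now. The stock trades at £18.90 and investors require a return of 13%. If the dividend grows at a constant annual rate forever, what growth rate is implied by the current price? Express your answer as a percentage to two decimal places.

P = D₁/(r−g) ⇒ g = r − D₁/P = 0.13 − £2.14/£18.90 = 0.016772

1.68%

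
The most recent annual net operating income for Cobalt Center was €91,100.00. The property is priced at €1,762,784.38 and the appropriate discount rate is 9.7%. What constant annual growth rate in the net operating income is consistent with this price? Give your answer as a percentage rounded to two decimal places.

4.31%

P = D₀(1+g)/(r−g) ⇒ P(r−g) = D₀(1+g) ⇒ g(P+D₀) = P·r − D₀
g = (P·r − D₀)/(P + D₀) = (€1,762,784.38×0.097 − €91,100.00) / (€1,762,784.38 + €91,100.00) = 0.043093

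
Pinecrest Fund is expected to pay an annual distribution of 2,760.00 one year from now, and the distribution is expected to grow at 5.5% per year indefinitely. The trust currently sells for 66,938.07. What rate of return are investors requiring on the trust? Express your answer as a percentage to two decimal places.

9.62%

P = D₁/(r − g) ⇒ r = D₁/P + g = 2,760.0000/66,938.07 + 0.055 = 0.041232 + 0.055 = 0.096232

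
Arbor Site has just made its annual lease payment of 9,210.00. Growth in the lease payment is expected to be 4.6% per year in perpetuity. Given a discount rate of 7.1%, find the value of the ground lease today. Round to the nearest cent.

D₁ = D₀ × (1 + g) = 9,210.00 × 1.046 = 9,633.6600
Growing perpetuity: P = D₁ / (r − g) = 9,633.6600 / (0.071 − 0.046) = 385,346.40

385346.40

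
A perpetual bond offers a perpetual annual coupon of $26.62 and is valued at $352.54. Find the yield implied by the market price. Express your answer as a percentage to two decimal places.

7.55%

P = C/r ⇒ r = C/P = $26.62/$352.54 = 0.075509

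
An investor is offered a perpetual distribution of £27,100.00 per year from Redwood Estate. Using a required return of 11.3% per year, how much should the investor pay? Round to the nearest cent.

Level perpetuity: PV = C / r = £27,100.00 / 0.113 = £239,823.01

£239823.01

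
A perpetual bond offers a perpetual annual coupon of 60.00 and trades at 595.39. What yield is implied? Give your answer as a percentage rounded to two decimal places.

10.08%

P = C/r ⇒ r = C/P = 60.00/595.39 = 0.100774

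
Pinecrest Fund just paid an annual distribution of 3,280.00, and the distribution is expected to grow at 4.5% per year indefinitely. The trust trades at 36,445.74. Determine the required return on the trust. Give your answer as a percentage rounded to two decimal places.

13.90%

D₁ = 3,280.00 × 1.045 = 3,427.6000
P = D₁/(r − g) ⇒ r = D₁/P + g = 3,427.6000/36,445.74 + 0.045 = 0.094047 + 0.045 = 0.139047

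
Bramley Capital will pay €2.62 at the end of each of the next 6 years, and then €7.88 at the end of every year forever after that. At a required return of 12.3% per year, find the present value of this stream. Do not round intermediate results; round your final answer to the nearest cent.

PV of 6-year annuity: €2.62 × [1 − (1+0.123)^−6] / 0.123 = 10.68098
Perpetuity value at year 6: €7.88 / 0.123 = 64.06504
PV of perpetuity: 64.06504 / (1+0.123)^6 = 31.94056
Total PV = 10.68098 + 31.94056 = 42.62154

€42.62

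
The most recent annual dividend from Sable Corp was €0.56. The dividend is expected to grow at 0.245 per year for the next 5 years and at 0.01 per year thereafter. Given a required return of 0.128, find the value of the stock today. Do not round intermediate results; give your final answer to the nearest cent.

€11.65

D_1 = 0.69720
D_2 = 0.86801
D_3 = 1.08068
D_4 = 1.34544
D_5 = 1.67508
Terminal value at year 5: TV = D_5×(1+g_2)/(r−g_2) = 1.69183/0.118 = 14.33752
P_0 = D_1/(1+r)^1 + D_2/(1+r)^2 + D_3/(1+r)^3 + D_4/(1+r)^4 + D_5/(1+r)^5 + TV/(1+r)^5
    = 0.61809 + 0.68219 + 0.75295 + 0.83105 + 0.91725 + 7.85107 = 11.65261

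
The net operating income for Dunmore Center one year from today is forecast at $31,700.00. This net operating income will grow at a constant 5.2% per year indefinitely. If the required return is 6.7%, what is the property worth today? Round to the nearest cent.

Growing perpetuity: P = D₁ / (r − g) = $31,700.0000 / (0.067 − 0.052) = $2,113,333.33

$2113333.33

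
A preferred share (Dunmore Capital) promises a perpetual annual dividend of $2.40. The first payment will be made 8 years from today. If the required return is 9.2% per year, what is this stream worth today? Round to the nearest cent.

Value at end of year 7: C / r = $2.40 / 0.092 = $26.0870
Discount to today: PV = $26.0870 / (1 + 0.092)^7 = $26.0870 / 1.851648 = $14.09

$14.09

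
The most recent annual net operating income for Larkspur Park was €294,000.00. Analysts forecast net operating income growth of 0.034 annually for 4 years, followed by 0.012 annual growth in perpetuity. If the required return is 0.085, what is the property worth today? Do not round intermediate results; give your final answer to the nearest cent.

D_1 = 303996.00000
D_2 = 314331.86400
D_3 = 325019.14738
D_4 = 336069.79839
Terminal value at year 4: TV = D_4×(1+g_2)/(r−g_2) = 340102.63597/0.073 = 4658940.21873
P_0 = D_1/(1+r)^1 + D_2/(1+r)^2 + D_3/(1+r)^3 + D_4/(1+r)^4 + TV/(1+r)^4
    = 280180.64516 + 267010.86368 + 254460.12263 + 242499.32424 + 3361771.45378 = 4405922.40948

€4405922.41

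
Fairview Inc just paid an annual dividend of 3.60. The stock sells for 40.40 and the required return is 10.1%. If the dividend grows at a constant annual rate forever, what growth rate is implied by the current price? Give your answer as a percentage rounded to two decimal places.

P = D₀(1+g)/(r−g) ⇒ P(r−g) = D₀(1+g) ⇒ g(P+D₀) = P·r − D₀
g = (P·r − D₀)/(P + D₀) = (40.40×0.101 − 3.60) / (40.40 + 3.60) = 0.010918

1.09%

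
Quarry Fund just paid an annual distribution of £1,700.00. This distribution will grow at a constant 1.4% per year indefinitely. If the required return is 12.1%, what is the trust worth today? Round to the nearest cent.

£16110.28

D₁ = D₀ × (1 + g) = £1,700.00 × 1.014 = £1,723.8000
Growing perpetuity: P = D₁ / (r − g) = £1,723.8000 / (0.121 − 0.014) = £16,110.28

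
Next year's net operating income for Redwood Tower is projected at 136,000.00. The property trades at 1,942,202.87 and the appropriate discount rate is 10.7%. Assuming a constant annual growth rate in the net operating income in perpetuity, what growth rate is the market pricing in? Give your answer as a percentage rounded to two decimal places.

P = D₁/(r−g) ⇒ g = r − D₁/P = 0.107 − 136,000.00/1,942,202.87 = 0.036976

3.70%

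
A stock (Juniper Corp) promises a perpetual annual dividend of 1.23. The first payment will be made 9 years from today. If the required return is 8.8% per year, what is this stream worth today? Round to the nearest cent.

7.12

Value at end of year 8: C / r = 1.23 / 0.088 = 13.9773
Discount to today: PV = 13.9773 / (1 + 0.088)^8 = 13.9773 / 1.963501 = 7.12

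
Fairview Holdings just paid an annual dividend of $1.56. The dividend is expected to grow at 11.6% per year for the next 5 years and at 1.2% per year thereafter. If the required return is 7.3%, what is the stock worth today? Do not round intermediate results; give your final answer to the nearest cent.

D_1 = 1.74096
D_2 = 1.94291
D_3 = 2.16829
D_4 = 2.41981
D_5 = 2.70051
Terminal value at year 5: TV = D_5×(1+g_2)/(r−g_2) = 2.73291/0.061 = 44.80188
P_0 = D_1/(1+r)^1 + D_2/(1+r)^2 + D_3/(1+r)^3 + D_4/(1+r)^4 + D_5/(1+r)^5 + TV/(1+r)^5
    = 1.62252 + 1.68754 + 1.75517 + 1.82550 + 1.89866 + 31.49906 = 40.28844

$40.29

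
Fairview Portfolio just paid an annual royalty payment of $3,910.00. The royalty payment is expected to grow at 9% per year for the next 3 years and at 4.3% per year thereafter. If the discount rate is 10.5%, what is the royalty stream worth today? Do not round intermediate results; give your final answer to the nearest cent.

$74548.23

D_1 = 4261.90000
D_2 = 4645.47100
D_3 = 5063.56339
Terminal value at year 3: TV = D_3×(1+g_2)/(r−g_2) = 5281.29662/0.062 = 85182.20348
P_0 = D_1/(1+r)^1 + D_2/(1+r)^2 + D_3/(1+r)^3 + TV/(1+r)^3
    = 3856.92308 + 3804.56666 + 3752.92095 + 63133.81540 = 74548.22609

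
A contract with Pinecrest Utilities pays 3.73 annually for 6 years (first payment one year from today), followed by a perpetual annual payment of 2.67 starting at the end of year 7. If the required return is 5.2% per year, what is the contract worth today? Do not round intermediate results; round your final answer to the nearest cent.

56.69

PV of 6-year annuity: 3.73 × [1 − (1+0.052)^−6] / 0.052 = 18.81184
Perpetuity value at year 6: 2.67 / 0.052 = 51.34615
PV of perpetuity: 51.34615 / (1+0.052)^6 = 37.88031
Total PV = 18.81184 + 37.88031 = 56.69215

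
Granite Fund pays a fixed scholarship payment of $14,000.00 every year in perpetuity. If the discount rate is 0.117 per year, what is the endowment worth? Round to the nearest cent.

$119658.12

Level perpetuity: PV = C / r = $14,000.00 / 0.117 = $119,658.12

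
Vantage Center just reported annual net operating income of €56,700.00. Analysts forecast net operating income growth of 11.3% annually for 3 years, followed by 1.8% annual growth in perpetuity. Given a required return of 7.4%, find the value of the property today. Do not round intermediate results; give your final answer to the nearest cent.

D_1 = 63107.10000
D_2 = 70238.20230
D_3 = 78175.11916
Terminal value at year 3: TV = D_3×(1+g_2)/(r−g_2) = 79582.27130/0.056 = 1421111.98759
P_0 = D_1/(1+r)^1 + D_2/(1+r)^2 + D_3/(1+r)^3 + TV/(1+r)^3
    = 58758.93855 + 60892.64302 + 63103.82838 + 1147137.45164 = 1329892.86159

€1329892.86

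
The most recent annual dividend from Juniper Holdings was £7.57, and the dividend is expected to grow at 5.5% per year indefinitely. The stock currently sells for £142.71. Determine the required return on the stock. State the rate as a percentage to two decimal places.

D₁ = £7.57 × 1.055 = £7.9864
P = D₁/(r − g) ⇒ r = D₁/P + g = £7.9864/£142.71 + 0.055 = 0.055962 + 0.055 = 0.110962

11.10%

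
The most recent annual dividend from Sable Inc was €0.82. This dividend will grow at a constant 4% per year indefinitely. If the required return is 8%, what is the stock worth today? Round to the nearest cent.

€21.32

D₁ = D₀ × (1 + g) = €0.82 × 1.04 = €0.8528
Growing perpetuity: P = D₁ / (r − g) = €0.8528 / (0.08 − 0.04) = €21.32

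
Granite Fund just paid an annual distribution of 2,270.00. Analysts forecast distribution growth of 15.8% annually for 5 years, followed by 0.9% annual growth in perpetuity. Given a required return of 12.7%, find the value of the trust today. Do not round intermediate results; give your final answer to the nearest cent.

34552.63

D_1 = 2628.66000
D_2 = 3043.98828
D_3 = 3524.93843
D_4 = 4081.87870
D_5 = 4726.81553
Terminal value at year 5: TV = D_5×(1+g_2)/(r−g_2) = 4769.35687/0.118 = 40418.27860
P_0 = D_1/(1+r)^1 + D_2/(1+r)^2 + D_3/(1+r)^3 + D_4/(1+r)^4 + D_5/(1+r)^5 + TV/(1+r)^5
    = 2332.44011 + 2396.59773 + 2462.52012 + 2530.25581 + 2599.85468 + 22230.96080 = 34552.62925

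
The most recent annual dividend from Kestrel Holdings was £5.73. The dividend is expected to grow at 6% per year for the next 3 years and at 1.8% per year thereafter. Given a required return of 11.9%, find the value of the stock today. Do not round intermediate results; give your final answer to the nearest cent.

D_1 = 6.07380
D_2 = 6.43823
D_3 = 6.82452
Terminal value at year 3: TV = D_3×(1+g_2)/(r−g_2) = 6.94736/0.101 = 68.78577
P_0 = D_1/(1+r)^1 + D_2/(1+r)^2 + D_3/(1+r)^3 + TV/(1+r)^3
    = 5.42788 + 5.14169 + 4.87059 + 49.09173 = 64.53190

£64.53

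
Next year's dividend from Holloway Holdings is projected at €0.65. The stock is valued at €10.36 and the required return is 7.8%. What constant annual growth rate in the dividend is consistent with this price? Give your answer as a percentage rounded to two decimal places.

P = D₁/(r−g) ⇒ g = r − D₁/P = 0.078 − €0.65/€10.36 = 0.015259

1.53%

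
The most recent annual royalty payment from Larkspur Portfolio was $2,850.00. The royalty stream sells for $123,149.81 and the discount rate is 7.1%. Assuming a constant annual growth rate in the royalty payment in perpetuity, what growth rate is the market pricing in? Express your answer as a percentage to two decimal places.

4.68%

P = D₀(1+g)/(r−g) ⇒ P(r−g) = D₀(1+g) ⇒ g(P+D₀) = P·r − D₀
g = (P·r − D₀)/(P + D₀) = ($123,149.81×0.071 − $2,850.00) / ($123,149.81 + $2,850.00) = 0.046775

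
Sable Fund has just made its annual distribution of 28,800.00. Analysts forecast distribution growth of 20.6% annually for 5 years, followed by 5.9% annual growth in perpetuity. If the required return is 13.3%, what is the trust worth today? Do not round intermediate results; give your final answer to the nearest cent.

737519.24

D_1 = 34732.80000
D_2 = 41887.75680
D_3 = 50516.63470
D_4 = 60923.06145
D_5 = 73473.21211
Terminal value at year 5: TV = D_5×(1+g_2)/(r−g_2) = 77808.13162/0.074 = 1051461.23814
P_0 = D_1/(1+r)^1 + D_2/(1+r)^2 + D_3/(1+r)^3 + D_4/(1+r)^4 + D_5/(1+r)^5 + TV/(1+r)^5
    = 30655.60459 + 32630.76711 + 34733.19076 + 36971.07507 + 39353.14787 + 563175.45402 = 737519.23943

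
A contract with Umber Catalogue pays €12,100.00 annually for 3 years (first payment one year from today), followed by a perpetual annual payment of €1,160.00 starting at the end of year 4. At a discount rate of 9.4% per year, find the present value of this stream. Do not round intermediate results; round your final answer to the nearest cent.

PV of 3-year annuity: €12,100.00 × [1 − (1+0.094)^−3] / 0.094 = 30411.62621
Perpetuity value at year 3: €1,160.00 / 0.094 = 12340.42553
PV of perpetuity: 12340.42553 / (1+0.094)^3 = 9424.93079
Total PV = 30411.62621 + 9424.93079 = 39836.55700

€39836.56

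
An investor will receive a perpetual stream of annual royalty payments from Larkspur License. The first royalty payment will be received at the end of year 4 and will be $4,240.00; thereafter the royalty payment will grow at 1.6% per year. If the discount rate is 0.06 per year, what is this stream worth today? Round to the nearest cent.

Value at end of year 3: C₁ / (r − g) = $4,240.00 / (0.06 − 0.016) = $96,363.6364
Discount to today: PV = $96,363.6364 / (1 + 0.06)^3 = $96,363.6364 / 1.191016 = $80,908.77

$80908.77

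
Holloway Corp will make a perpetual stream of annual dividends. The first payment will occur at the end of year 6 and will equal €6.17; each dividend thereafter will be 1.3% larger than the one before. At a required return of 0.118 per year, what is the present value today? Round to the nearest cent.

Value at end of year 5: C₁ / (r − g) = €6.17 / (0.118 − 0.013) = €58.7619
Discount to today: PV = €58.7619 / (1 + 0.118)^5 = €58.7619 / 1.746663 = €33.64

€33.64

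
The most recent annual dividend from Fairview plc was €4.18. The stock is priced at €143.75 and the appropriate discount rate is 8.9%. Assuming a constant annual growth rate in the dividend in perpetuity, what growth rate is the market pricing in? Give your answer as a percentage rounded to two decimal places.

5.82%

P = D₀(1+g)/(r−g) ⇒ P(r−g) = D₀(1+g) ⇒ g(P+D₀) = P·r − D₀
g = (P·r − D₀)/(P + D₀) = (€143.75×0.089 − €4.18) / (€143.75 + €4.18) = 0.058229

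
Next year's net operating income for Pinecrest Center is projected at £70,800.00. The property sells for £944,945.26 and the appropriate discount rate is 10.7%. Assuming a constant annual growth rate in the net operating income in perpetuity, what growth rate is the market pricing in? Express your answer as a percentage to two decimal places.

P = D₁/(r−g) ⇒ g = r − D₁/P = 0.107 − £70,800.00/£944,945.26 = 0.032075

3.21%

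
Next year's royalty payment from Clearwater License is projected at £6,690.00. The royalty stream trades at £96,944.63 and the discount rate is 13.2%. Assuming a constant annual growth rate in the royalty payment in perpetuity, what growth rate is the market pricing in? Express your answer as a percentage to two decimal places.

6.30%

P = D₁/(r−g) ⇒ g = r − D₁/P = 0.132 − £6,690.00/£96,944.63 = 0.062992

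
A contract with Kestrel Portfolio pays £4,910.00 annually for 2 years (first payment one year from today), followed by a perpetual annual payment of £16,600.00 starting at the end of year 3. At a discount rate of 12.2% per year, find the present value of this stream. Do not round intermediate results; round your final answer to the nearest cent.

£116360.68

PV of 2-year annuity: £4,910.00 × [1 − (1+0.122)^−2] / 0.122 = 8276.39401
Perpetuity value at year 2: £16,600.00 / 0.122 = 136065.57377
PV of perpetuity: 136065.57377 / (1+0.122)^2 = 108084.28240
Total PV = 8276.39401 + 108084.28240 = 116360.67642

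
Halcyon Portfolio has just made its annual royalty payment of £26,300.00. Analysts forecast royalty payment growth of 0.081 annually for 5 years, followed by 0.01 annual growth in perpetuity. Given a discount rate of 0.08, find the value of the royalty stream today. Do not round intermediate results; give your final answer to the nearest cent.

D_1 = 28430.30000
D_2 = 30733.15430
D_3 = 33222.53980
D_4 = 35913.56552
D_5 = 38822.56433
Terminal value at year 5: TV = D_5×(1+g_2)/(r−g_2) = 39210.78997/0.07 = 560154.14246
P_0 = D_1/(1+r)^1 + D_2/(1+r)^2 + D_3/(1+r)^3 + D_4/(1+r)^4 + D_5/(1+r)^5 + TV/(1+r)^5
    = 26324.35185 + 26348.72625 + 26373.12322 + 26397.54278 + 26421.98495 + 381231.49711 = 513097.22616

£513097.23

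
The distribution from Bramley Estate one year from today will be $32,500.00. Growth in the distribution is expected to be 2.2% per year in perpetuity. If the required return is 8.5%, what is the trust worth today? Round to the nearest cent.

$515873.02

Growing perpetuity: P = D₁ / (r − g) = $32,500.0000 / (0.085 − 0.022) = $515,873.02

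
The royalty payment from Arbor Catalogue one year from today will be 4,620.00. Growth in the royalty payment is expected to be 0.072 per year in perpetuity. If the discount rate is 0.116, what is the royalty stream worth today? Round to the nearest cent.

105000.00

Growing perpetuity: P = D₁ / (r − g) = 4,620.0000 / (0.116 − 0.072) = 105,000.00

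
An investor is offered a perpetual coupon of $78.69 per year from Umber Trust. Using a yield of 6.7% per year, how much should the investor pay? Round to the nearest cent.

Level perpetuity: PV = C / r = $78.69 / 0.067 = $1,174.48

$1174.48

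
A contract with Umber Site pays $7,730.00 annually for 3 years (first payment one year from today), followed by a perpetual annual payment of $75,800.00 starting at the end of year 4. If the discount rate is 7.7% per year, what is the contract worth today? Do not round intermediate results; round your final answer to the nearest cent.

PV of 3-year annuity: $7,730.00 × [1 − (1+0.077)^−3] / 0.077 = 20029.29013
Perpetuity value at year 3: $75,800.00 / 0.077 = 984415.58442
PV of perpetuity: 984415.58442 / (1+0.077)^3 = 788009.34999
Total PV = 20029.29013 + 788009.34999 = 808038.64012

$808038.64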